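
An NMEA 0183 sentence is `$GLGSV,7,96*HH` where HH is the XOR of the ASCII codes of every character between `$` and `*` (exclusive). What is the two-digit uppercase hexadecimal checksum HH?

XOR the ASCII codes of the payload characters:
  'G' = 0x47 → acc = 0x47
  'L' = 0x4C → acc = 0x0B
  'G' = 0x47 → acc = 0x4C
  'S' = 0x53 → acc = 0x1F
  'V' = 0x56 → acc = 0x49
  ',' = 0x2C → acc = 0x65
  '7' = 0x37 → acc = 0x52
  ',' = 0x2C → acc = 0x7E
  '9' = 0x39 → acc = 0x47
  '6' = 0x36 → acc = 0x71
Checksum = 0x71.

71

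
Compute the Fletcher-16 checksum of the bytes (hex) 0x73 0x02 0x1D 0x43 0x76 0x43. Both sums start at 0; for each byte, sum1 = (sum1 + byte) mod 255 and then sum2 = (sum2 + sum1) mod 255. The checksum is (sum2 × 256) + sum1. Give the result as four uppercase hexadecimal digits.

2D8F

Running sums (mod 255):
  after byte 0 (0x73): sum1=115, sum2=115
  after byte 1 (0x02): sum1=117, sum2=232
  after byte 2 (0x1D): sum1=146, sum2=123
  after byte 3 (0x43): sum1=213, sum2=81
  after byte 4 (0x76): sum1=76, sum2=157
  after byte 5 (0x43): sum1=143, sum2=45
Checksum = sum2·256 + sum1 = 45·256 + 143 = 11663 = 0x2D8F.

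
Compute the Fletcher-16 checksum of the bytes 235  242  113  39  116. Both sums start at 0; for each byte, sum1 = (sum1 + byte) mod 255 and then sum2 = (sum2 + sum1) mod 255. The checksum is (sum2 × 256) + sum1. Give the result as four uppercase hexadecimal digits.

7EEB

Running sums (mod 255):
  after byte 0 (235): sum1=235, sum2=235
  after byte 1 (242): sum1=222, sum2=202
  after byte 2 (113): sum1=80, sum2=27
  after byte 3 (39): sum1=119, sum2=146
  after byte 4 (116): sum1=235, sum2=126
Checksum = sum2·256 + sum1 = 126·256 + 235 = 32491 = 0x7EEB.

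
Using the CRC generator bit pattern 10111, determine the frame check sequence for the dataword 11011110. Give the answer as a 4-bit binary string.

Append 4 zeros: 110111100000. Divide by 10111 (XOR where the leading bit is 1):
  pos 0: 11011 XOR 10111 = 01100
  pos 1: 11001 XOR 10111 = 01110
  pos 2: 11101 XOR 10111 = 01010
  pos 3: 10100 XOR 10111 = 00011
  pos 6: 11000 XOR 10111 = 01111
  pos 7: 11110 XOR 10111 = 01001
Remainder (last 4 bits) = 1001. This is the CRC / FCS.

1001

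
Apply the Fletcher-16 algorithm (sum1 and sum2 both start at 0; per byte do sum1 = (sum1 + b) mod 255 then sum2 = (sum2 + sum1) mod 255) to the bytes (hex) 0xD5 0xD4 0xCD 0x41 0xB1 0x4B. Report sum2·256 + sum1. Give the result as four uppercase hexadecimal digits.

Running sums (mod 255):
  after byte 0 (0xD5): sum1=213, sum2=213
  after byte 1 (0xD4): sum1=170, sum2=128
  after byte 2 (0xCD): sum1=120, sum2=248
  after byte 3 (0x41): sum1=185, sum2=178
  after byte 4 (0xB1): sum1=107, sum2=30
  after byte 5 (0x4B): sum1=182, sum2=212
Checksum = sum2·256 + sum1 = 212·256 + 182 = 54454 = 0xD4B6.

D4B6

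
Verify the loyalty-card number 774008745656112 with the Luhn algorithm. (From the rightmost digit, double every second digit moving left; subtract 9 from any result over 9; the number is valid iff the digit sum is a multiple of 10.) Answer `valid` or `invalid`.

From the right, keep odd positions and double even positions (subtract 9 from any doubled value over 9):
  doubled (positions 2,4,...): 2 3 3 8 7 0 5 → sum 28
  kept (positions 1,3,...): 2 1 5 5 7 0 4 7 → sum 31
Total = 59.
59 mod 10 = 9, so the number is invalid.

invalid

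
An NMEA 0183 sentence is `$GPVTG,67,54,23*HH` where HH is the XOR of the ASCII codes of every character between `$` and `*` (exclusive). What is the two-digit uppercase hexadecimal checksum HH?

7F

XOR the ASCII codes of the payload characters:
  'G' = 0x47 → acc = 0x47
  'P' = 0x50 → acc = 0x17
  'V' = 0x56 → acc = 0x41
  'T' = 0x54 → acc = 0x15
  'G' = 0x47 → acc = 0x52
  ',' = 0x2C → acc = 0x7E
  '6' = 0x36 → acc = 0x48
  '7' = 0x37 → acc = 0x7F
  ',' = 0x2C → acc = 0x53
  '5' = 0x35 → acc = 0x66
  '4' = 0x34 → acc = 0x52
  ',' = 0x2C → acc = 0x7E
  '2' = 0x32 → acc = 0x4C
  '3' = 0x33 → acc = 0x7F
Checksum = 0x7F.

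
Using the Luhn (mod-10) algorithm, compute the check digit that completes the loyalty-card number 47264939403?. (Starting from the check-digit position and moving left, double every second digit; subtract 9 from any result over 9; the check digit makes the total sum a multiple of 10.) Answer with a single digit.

Partial digits right→left: 3 0 4 9 3 9 4 6 2 7 4
Double every second digit counting from the check-digit position (so the 1st, 3rd, 5th, ... of the partial from the right).
  doubled (with −9 where >9): 6 8 6 8 4 8 → sum 40
  kept as-is: 0 9 9 6 7 → sum 31
Total = 40 + 31 = 71.
Check digit = (10 − (71 mod 10)) mod 10 = 9.

9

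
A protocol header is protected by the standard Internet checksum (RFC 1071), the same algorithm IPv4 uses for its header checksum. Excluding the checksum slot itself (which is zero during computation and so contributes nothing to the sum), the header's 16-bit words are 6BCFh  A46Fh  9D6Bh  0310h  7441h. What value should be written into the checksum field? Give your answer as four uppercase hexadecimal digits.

One's-complement addition (fold any carry out of bit 15 back into bit 0):
  0x6BCF + 0xA46F = 0x1103E → wrap carry → 0x103F
  0x103F + 0x9D6B = 0x0ADAA
  0xADAA + 0x0310 = 0x0B0BA
  0xB0BA + 0x7441 = 0x124FB → wrap carry → 0x24FC
One's-complement sum = 0x24FC.
Checksum = ~0x24FC & 0xFFFF = 0xDB03.

DB03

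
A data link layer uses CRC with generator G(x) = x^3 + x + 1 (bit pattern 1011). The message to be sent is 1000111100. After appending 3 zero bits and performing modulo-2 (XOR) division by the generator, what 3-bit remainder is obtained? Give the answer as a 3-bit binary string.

110

Append 3 zeros: 1000111100000. Divide by 1011 (XOR where the leading bit is 1):
  pos 0: 1000 XOR 1011 = 0011
  pos 2: 1111 XOR 1011 = 0100
  pos 3: 1001 XOR 1011 = 0010
  pos 5: 1010 XOR 1011 = 0001
  pos 8: 1000 XOR 1011 = 0011
Remainder (last 3 bits) = 110. This is the CRC / FCS.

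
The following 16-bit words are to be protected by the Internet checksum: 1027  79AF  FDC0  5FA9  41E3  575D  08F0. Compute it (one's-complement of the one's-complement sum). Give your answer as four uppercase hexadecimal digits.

768E

One's-complement addition (fold any carry out of bit 15 back into bit 0):
  0x1027 + 0x79AF = 0x089D6
  0x89D6 + 0xFDC0 = 0x18796 → wrap carry → 0x8797
  0x8797 + 0x5FA9 = 0x0E740
  0xE740 + 0x41E3 = 0x12923 → wrap carry → 0x2924
  0x2924 + 0x575D = 0x08081
  0x8081 + 0x08F0 = 0x08971
One's-complement sum = 0x8971.
Checksum = ~0x8971 & 0xFFFF = 0x768E.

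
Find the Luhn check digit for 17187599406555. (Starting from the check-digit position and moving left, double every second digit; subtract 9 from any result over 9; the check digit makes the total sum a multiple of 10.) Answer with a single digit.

3

Partial digits right→left: 5 5 5 6 0 4 9 9 5 7 8 1 7 1
Double every second digit counting from the check-digit position (so the 1st, 3rd, 5th, ... of the partial from the right).
  doubled (with −9 where >9): 1 1 0 9 1 7 5 → sum 24
  kept as-is: 5 6 4 9 7 1 1 → sum 33
Total = 24 + 33 = 57.
Check digit = (10 − (57 mod 10)) mod 10 = 3.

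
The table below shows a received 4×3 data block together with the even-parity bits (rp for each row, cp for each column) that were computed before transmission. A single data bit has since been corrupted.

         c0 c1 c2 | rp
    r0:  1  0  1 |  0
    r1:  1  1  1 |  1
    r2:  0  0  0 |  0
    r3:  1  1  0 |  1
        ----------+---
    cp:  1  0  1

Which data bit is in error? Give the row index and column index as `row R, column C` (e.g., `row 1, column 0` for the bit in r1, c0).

Recompute each row's even parity and compare to rp:
  r0: data parity 0, sent rp 0 → ok
  r1: data parity 1, sent rp 1 → ok
  r2: data parity 0, sent rp 0 → ok
  r3: data parity 0, sent rp 1 → mismatch
Recompute each column's even parity and compare to cp:
  c0: data parity 1, sent cp 1 → ok
  c1: data parity 0, sent cp 0 → ok
  c2: data parity 0, sent cp 1 → mismatch
Exactly one row (r3) and one column (c2) fail → the flipped bit is at their intersection.

row 3, column 2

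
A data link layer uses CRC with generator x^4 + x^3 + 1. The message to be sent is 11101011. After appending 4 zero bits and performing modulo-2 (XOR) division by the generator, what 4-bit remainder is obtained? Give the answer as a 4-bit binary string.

0111

Append 4 zeros: 111010110000. Divide by 11001 (XOR where the leading bit is 1):
  pos 0: 11101 XOR 11001 = 00100
  pos 2: 10001 XOR 11001 = 01000
  pos 3: 10001 XOR 11001 = 01000
  pos 4: 10000 XOR 11001 = 01001
  pos 5: 10010 XOR 11001 = 01011
  pos 6: 10110 XOR 11001 = 01111
  pos 7: 11110 XOR 11001 = 00111
Remainder (last 4 bits) = 0111. This is the CRC / FCS.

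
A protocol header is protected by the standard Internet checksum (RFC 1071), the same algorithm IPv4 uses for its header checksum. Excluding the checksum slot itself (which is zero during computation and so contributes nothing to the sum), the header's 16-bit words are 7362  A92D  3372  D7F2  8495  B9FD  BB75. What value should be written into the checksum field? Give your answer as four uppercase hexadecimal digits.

DE01

One's-complement addition (fold any carry out of bit 15 back into bit 0):
  0x7362 + 0xA92D = 0x11C8F → wrap carry → 0x1C90
  0x1C90 + 0x3372 = 0x05002
  0x5002 + 0xD7F2 = 0x127F4 → wrap carry → 0x27F5
  0x27F5 + 0x8495 = 0x0AC8A
  0xAC8A + 0xB9FD = 0x16687 → wrap carry → 0x6688
  0x6688 + 0xBB75 = 0x121FD → wrap carry → 0x21FE
One's-complement sum = 0x21FE.
Checksum = ~0x21FE & 0xFFFF = 0xDE01.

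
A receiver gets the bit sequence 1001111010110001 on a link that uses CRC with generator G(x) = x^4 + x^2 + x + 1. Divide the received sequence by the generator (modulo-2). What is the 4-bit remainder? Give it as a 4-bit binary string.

Modulo-2 division of 1001111010110001 by 10111:
  pos 0: 10011 XOR 10111 = 00100
  pos 2: 10011 XOR 10111 = 00100
  pos 4: 10001 XOR 10111 = 00110
  pos 6: 11001 XOR 10111 = 01110
  pos 7: 11101 XOR 10111 = 01010
  pos 8: 10100 XOR 10111 = 00011
  pos 11: 11001 XOR 10111 = 01110
Remainder = 1110 (nonzero — an error is detected).

1110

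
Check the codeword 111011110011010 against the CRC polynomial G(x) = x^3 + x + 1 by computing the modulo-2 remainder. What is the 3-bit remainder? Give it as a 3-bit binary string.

Modulo-2 division of 111011110011010 by 1011:
  pos 0: 1110 XOR 1011 = 0101
  pos 1: 1011 XOR 1011 = 0000
  pos 5: 1110 XOR 1011 = 0101
  pos 6: 1010 XOR 1011 = 0001
  pos 9: 1110 XOR 1011 = 0101
  pos 10: 1011 XOR 1011 = 0000
Remainder = 000 (zero — the frame passes the CRC check).

000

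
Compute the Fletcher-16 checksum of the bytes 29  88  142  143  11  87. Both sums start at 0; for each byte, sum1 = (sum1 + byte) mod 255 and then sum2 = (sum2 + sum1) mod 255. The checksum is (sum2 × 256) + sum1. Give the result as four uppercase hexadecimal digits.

Running sums (mod 255):
  after byte 0 (29): sum1=29, sum2=29
  after byte 1 (88): sum1=117, sum2=146
  after byte 2 (142): sum1=4, sum2=150
  after byte 3 (143): sum1=147, sum2=42
  after byte 4 (11): sum1=158, sum2=200
  after byte 5 (87): sum1=245, sum2=190
Checksum = sum2·256 + sum1 = 190·256 + 245 = 48885 = 0xBEF5.

BEF5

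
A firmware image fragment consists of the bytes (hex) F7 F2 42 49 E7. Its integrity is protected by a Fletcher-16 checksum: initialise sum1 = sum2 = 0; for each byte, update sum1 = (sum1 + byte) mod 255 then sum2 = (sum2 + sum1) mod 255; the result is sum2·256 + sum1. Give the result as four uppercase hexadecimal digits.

E45E

Running sums (mod 255):
  after byte 0 (F7): sum1=247, sum2=247
  after byte 1 (F2): sum1=234, sum2=226
  after byte 2 (42): sum1=45, sum2=16
  after byte 3 (49): sum1=118, sum2=134
  after byte 4 (E7): sum1=94, sum2=228
Checksum = sum2·256 + sum1 = 228·256 + 94 = 58462 = 0xE45E.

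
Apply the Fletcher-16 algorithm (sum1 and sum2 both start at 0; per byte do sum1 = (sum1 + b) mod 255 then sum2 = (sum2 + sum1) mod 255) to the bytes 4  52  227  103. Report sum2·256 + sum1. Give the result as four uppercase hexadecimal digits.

Running sums (mod 255):
  after byte 0 (4): sum1=4, sum2=4
  after byte 1 (52): sum1=56, sum2=60
  after byte 2 (227): sum1=28, sum2=88
  after byte 3 (103): sum1=131, sum2=219
Checksum = sum2·256 + sum1 = 219·256 + 131 = 56195 = 0xDB83.

DB83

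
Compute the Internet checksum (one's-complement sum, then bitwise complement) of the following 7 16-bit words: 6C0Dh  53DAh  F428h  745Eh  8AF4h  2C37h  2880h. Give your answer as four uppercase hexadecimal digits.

One's-complement addition (fold any carry out of bit 15 back into bit 0):
  0x6C0D + 0x53DA = 0x0BFE7
  0xBFE7 + 0xF428 = 0x1B40F → wrap carry → 0xB410
  0xB410 + 0x745E = 0x1286E → wrap carry → 0x286F
  0x286F + 0x8AF4 = 0x0B363
  0xB363 + 0x2C37 = 0x0DF9A
  0xDF9A + 0x2880 = 0x1081A → wrap carry → 0x081B
One's-complement sum = 0x081B.
Checksum = ~0x081B & 0xFFFF = 0xF7E4.

F7E4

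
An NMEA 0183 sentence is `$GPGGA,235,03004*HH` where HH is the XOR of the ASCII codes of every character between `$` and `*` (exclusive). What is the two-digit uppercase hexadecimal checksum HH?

55

XOR the ASCII codes of the payload characters:
  'G' = 0x47 → acc = 0x47
  'P' = 0x50 → acc = 0x17
  'G' = 0x47 → acc = 0x50
  'G' = 0x47 → acc = 0x17
  'A' = 0x41 → acc = 0x56
  ',' = 0x2C → acc = 0x7A
  '2' = 0x32 → acc = 0x48
  '3' = 0x33 → acc = 0x7B
  '5' = 0x35 → acc = 0x4E
  ',' = 0x2C → acc = 0x62
  '0' = 0x30 → acc = 0x52
  '3' = 0x33 → acc = 0x61
  '0' = 0x30 → acc = 0x51
  '0' = 0x30 → acc = 0x61
  '4' = 0x34 → acc = 0x55
Checksum = 0x55.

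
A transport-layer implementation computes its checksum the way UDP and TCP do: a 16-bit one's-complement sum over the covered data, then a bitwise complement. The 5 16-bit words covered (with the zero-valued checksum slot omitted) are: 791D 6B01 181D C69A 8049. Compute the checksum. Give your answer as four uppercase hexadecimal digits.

BCDF

One's-complement addition (fold any carry out of bit 15 back into bit 0):
  0x791D + 0x6B01 = 0x0E41E
  0xE41E + 0x181D = 0x0FC3B
  0xFC3B + 0xC69A = 0x1C2D5 → wrap carry → 0xC2D6
  0xC2D6 + 0x8049 = 0x1431F → wrap carry → 0x4320
One's-complement sum = 0x4320.
Checksum = ~0x4320 & 0xFFFF = 0xBCDF.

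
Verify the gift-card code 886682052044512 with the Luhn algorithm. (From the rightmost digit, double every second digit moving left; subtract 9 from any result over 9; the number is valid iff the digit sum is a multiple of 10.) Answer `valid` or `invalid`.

valid

From the right, keep odd positions and double even positions (subtract 9 from any doubled value over 9):
  doubled (positions 2,4,...): 2 8 0 1 4 3 7 → sum 25
  kept (positions 1,3,...): 2 5 4 2 0 8 6 8 → sum 35
Total = 60.
60 mod 10 = 0, so the number is valid.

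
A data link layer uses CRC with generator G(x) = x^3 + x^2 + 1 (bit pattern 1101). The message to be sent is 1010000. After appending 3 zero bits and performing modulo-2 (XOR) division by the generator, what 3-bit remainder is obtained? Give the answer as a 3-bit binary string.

Append 3 zeros: 1010000000. Divide by 1101 (XOR where the leading bit is 1):
  pos 0: 1010 XOR 1101 = 0111
  pos 1: 1110 XOR 1101 = 0011
  pos 3: 1100 XOR 1101 = 0001
  pos 6: 1000 XOR 1101 = 0101
Remainder (last 3 bits) = 101. This is the CRC / FCS.

101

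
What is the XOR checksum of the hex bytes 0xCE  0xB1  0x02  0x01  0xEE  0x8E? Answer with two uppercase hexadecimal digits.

1C

XOR the bytes together:
  start with 0xCE
  0xCE ⊕ 0xB1 = 0x7F
  0x7F ⊕ 0x02 = 0x7D
  0x7D ⊕ 0x01 = 0x7C
  0x7C ⊕ 0xEE = 0x92
  0x92 ⊕ 0x8E = 0x1C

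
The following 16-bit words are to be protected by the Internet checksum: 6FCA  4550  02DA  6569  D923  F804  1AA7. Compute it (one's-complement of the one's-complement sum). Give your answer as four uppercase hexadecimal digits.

F6D1

One's-complement addition (fold any carry out of bit 15 back into bit 0):
  0x6FCA + 0x4550 = 0x0B51A
  0xB51A + 0x02DA = 0x0B7F4
  0xB7F4 + 0x6569 = 0x11D5D → wrap carry → 0x1D5E
  0x1D5E + 0xD923 = 0x0F681
  0xF681 + 0xF804 = 0x1EE85 → wrap carry → 0xEE86
  0xEE86 + 0x1AA7 = 0x1092D → wrap carry → 0x092E
One's-complement sum = 0x092E.
Checksum = ~0x092E & 0xFFFF = 0xF6D1.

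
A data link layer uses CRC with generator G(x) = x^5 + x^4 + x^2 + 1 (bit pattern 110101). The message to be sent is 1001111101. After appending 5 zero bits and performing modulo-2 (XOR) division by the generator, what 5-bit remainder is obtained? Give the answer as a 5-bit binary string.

Append 5 zeros: 100111110100000. Divide by 110101 (XOR where the leading bit is 1):
  pos 0: 100111 XOR 110101 = 010010
  pos 1: 100101 XOR 110101 = 010000
  pos 2: 100001 XOR 110101 = 010100
  pos 3: 101000 XOR 110101 = 011101
  pos 4: 111011 XOR 110101 = 001110
  pos 6: 111000 XOR 110101 = 001101
  pos 8: 110100 XOR 110101 = 000001
Remainder (last 5 bits) = 00010. This is the CRC / FCS.

00010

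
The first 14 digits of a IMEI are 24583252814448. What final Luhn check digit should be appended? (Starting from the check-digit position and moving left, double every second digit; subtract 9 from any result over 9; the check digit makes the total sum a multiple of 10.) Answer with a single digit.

Partial digits right→left: 8 4 4 4 1 8 2 5 2 3 8 5 4 2
Double every second digit counting from the check-digit position (so the 1st, 3rd, 5th, ... of the partial from the right).
  doubled (with −9 where >9): 7 8 2 4 4 7 8 → sum 40
  kept as-is: 4 4 8 5 3 5 2 → sum 31
Total = 40 + 31 = 71.
Check digit = (10 − (71 mod 10)) mod 10 = 9.

9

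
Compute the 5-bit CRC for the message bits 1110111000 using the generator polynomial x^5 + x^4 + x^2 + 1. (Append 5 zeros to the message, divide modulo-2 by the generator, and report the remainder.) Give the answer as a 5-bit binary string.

Append 5 zeros: 111011100000000. Divide by 110101 (XOR where the leading bit is 1):
  pos 0: 111011 XOR 110101 = 001110
  pos 2: 111010 XOR 110101 = 001111
  pos 4: 111100 XOR 110101 = 001001
  pos 6: 100100 XOR 110101 = 010001
  pos 7: 100010 XOR 110101 = 010111
  pos 8: 101110 XOR 110101 = 011011
  pos 9: 110110 XOR 110101 = 000011
Remainder (last 5 bits) = 00011. This is the CRC / FCS.

00011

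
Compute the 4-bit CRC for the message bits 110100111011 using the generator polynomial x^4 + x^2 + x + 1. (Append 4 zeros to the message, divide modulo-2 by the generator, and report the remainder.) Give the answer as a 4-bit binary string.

0011

Append 4 zeros: 1101001110110000. Divide by 10111 (XOR where the leading bit is 1):
  pos 0: 11010 XOR 10111 = 01101
  pos 1: 11010 XOR 10111 = 01101
  pos 2: 11011 XOR 10111 = 01100
  pos 3: 11001 XOR 10111 = 01110
  pos 4: 11101 XOR 10111 = 01010
  pos 5: 10100 XOR 10111 = 00011
  pos 8: 11110 XOR 10111 = 01001
  pos 9: 10010 XOR 10111 = 00101
  pos 11: 10100 XOR 10111 = 00011
Remainder (last 4 bits) = 0011. This is the CRC / FCS.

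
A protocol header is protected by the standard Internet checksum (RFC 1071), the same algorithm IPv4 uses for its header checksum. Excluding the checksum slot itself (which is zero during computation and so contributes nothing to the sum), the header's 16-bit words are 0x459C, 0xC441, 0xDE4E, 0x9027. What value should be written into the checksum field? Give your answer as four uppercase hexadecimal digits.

One's-complement addition (fold any carry out of bit 15 back into bit 0):
  0x459C + 0xC441 = 0x109DD → wrap carry → 0x09DE
  0x09DE + 0xDE4E = 0x0E82C
  0xE82C + 0x9027 = 0x17853 → wrap carry → 0x7854
One's-complement sum = 0x7854.
Checksum = ~0x7854 & 0xFFFF = 0x87AB.

87AB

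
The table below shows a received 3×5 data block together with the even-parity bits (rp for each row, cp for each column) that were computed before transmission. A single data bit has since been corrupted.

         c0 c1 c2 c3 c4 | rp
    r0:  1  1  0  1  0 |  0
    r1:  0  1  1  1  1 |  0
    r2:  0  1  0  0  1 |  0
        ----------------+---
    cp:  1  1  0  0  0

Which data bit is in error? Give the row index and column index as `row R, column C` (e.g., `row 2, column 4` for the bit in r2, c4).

Recompute each row's even parity and compare to rp:
  r0: data parity 1, sent rp 0 → mismatch
  r1: data parity 0, sent rp 0 → ok
  r2: data parity 0, sent rp 0 → ok
Recompute each column's even parity and compare to cp:
  c0: data parity 1, sent cp 1 → ok
  c1: data parity 1, sent cp 1 → ok
  c2: data parity 1, sent cp 0 → mismatch
  c3: data parity 0, sent cp 0 → ok
  c4: data parity 0, sent cp 0 → ok
Exactly one row (r0) and one column (c2) fail → the flipped bit is at their intersection.

row 0, column 2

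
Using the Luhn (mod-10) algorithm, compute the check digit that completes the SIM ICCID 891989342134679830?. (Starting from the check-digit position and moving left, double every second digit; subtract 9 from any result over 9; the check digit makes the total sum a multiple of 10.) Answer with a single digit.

0

Partial digits right→left: 0 3 8 9 7 6 4 3 1 2 4 3 9 8 9 1 9 8
Double every second digit counting from the check-digit position (so the 1st, 3rd, 5th, ... of the partial from the right).
  doubled (with −9 where >9): 0 7 5 8 2 8 9 9 9 → sum 57
  kept as-is: 3 9 6 3 2 3 8 1 8 → sum 43
Total = 57 + 43 = 100.
Check digit = (10 − (100 mod 10)) mod 10 = 0.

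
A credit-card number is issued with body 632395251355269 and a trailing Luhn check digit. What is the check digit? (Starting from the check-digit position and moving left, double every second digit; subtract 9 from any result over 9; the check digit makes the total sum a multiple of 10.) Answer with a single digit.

4

Partial digits right→left: 9 6 2 5 5 3 1 5 2 5 9 3 2 3 6
Double every second digit counting from the check-digit position (so the 1st, 3rd, 5th, ... of the partial from the right).
  doubled (with −9 where >9): 9 4 1 2 4 9 4 3 → sum 36
  kept as-is: 6 5 3 5 5 3 3 → sum 30
Total = 36 + 30 = 66.
Check digit = (10 − (66 mod 10)) mod 10 = 4.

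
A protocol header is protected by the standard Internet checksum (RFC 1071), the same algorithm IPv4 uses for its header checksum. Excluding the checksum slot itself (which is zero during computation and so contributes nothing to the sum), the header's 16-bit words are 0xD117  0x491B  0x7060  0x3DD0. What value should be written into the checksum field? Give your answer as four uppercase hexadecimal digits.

One's-complement addition (fold any carry out of bit 15 back into bit 0):
  0xD117 + 0x491B = 0x11A32 → wrap carry → 0x1A33
  0x1A33 + 0x7060 = 0x08A93
  0x8A93 + 0x3DD0 = 0x0C863
One's-complement sum = 0xC863.
Checksum = ~0xC863 & 0xFFFF = 0x379C.

379C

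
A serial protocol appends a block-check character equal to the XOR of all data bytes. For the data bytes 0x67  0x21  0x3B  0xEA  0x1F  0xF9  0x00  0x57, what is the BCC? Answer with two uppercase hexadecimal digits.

XOR the bytes together:
  start with 0x67
  0x67 ⊕ 0x21 = 0x46
  0x46 ⊕ 0x3B = 0x7D
  0x7D ⊕ 0xEA = 0x97
  0x97 ⊕ 0x1F = 0x88
  0x88 ⊕ 0xF9 = 0x71
  0x71 ⊕ 0x00 = 0x71
  0x71 ⊕ 0x57 = 0x26

26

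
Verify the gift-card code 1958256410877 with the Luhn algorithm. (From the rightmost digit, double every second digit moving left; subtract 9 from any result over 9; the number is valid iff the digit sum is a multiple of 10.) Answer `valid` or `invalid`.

valid

From the right, keep odd positions and double even positions (subtract 9 from any doubled value over 9):
  doubled (positions 2,4,...): 5 0 8 1 7 9 → sum 30
  kept (positions 1,3,...): 7 8 1 6 2 5 1 → sum 30
Total = 60.
60 mod 10 = 0, so the number is valid.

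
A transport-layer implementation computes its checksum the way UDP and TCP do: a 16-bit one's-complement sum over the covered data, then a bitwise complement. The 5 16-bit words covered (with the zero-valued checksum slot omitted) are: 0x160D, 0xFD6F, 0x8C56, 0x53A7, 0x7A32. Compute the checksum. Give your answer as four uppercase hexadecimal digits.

One's-complement addition (fold any carry out of bit 15 back into bit 0):
  0x160D + 0xFD6F = 0x1137C → wrap carry → 0x137D
  0x137D + 0x8C56 = 0x09FD3
  0x9FD3 + 0x53A7 = 0x0F37A
  0xF37A + 0x7A32 = 0x16DAC → wrap carry → 0x6DAD
One's-complement sum = 0x6DAD.
Checksum = ~0x6DAD & 0xFFFF = 0x9252.

9252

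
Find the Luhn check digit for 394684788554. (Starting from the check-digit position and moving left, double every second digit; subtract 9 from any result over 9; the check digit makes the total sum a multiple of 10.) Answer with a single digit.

9

Partial digits right→left: 4 5 5 8 8 7 4 8 6 4 9 3
Double every second digit counting from the check-digit position (so the 1st, 3rd, 5th, ... of the partial from the right).
  doubled (with −9 where >9): 8 1 7 8 3 9 → sum 36
  kept as-is: 5 8 7 8 4 3 → sum 35
Total = 36 + 35 = 71.
Check digit = (10 − (71 mod 10)) mod 10 = 9.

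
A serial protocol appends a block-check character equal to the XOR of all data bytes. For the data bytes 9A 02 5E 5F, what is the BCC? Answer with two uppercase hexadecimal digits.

XOR the bytes together:
  start with 0x9A
  0x9A ⊕ 0x02 = 0x98
  0x98 ⊕ 0x5E = 0xC6
  0xC6 ⊕ 0x5F = 0x99

99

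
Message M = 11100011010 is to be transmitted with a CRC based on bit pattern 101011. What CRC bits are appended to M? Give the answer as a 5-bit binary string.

01111

Append 5 zeros: 1110001101000000. Divide by 101011 (XOR where the leading bit is 1):
  pos 0: 111000 XOR 101011 = 010011
  pos 1: 100111 XOR 101011 = 001100
  pos 3: 110010 XOR 101011 = 011001
  pos 4: 110011 XOR 101011 = 011000
  pos 5: 110000 XOR 101011 = 011011
  pos 6: 110110 XOR 101011 = 011101
  pos 7: 111010 XOR 101011 = 010001
  pos 8: 100010 XOR 101011 = 001001
  pos 10: 100100 XOR 101011 = 001111
Remainder (last 5 bits) = 01111. This is the CRC / FCS.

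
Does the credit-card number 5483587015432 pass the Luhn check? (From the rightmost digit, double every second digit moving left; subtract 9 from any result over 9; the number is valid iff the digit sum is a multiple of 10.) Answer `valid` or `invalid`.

From the right, keep odd positions and double even positions (subtract 9 from any doubled value over 9):
  doubled (positions 2,4,...): 6 1 0 7 6 8 → sum 28
  kept (positions 1,3,...): 2 4 1 7 5 8 5 → sum 32
Total = 60.
60 mod 10 = 0, so the number is valid.

valid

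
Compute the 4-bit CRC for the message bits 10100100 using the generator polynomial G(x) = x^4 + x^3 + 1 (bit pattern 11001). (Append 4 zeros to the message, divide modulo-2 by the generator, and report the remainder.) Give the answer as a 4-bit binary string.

Append 4 zeros: 101001000000. Divide by 11001 (XOR where the leading bit is 1):
  pos 0: 10100 XOR 11001 = 01101
  pos 1: 11011 XOR 11001 = 00010
  pos 4: 10000 XOR 11001 = 01001
  pos 5: 10010 XOR 11001 = 01011
  pos 6: 10110 XOR 11001 = 01111
  pos 7: 11110 XOR 11001 = 00111
Remainder (last 4 bits) = 0111. This is the CRC / FCS.

0111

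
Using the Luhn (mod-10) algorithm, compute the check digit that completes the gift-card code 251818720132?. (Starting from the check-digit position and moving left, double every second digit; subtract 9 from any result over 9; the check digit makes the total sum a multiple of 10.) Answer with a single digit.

1

Partial digits right→left: 2 3 1 0 2 7 8 1 8 1 5 2
Double every second digit counting from the check-digit position (so the 1st, 3rd, 5th, ... of the partial from the right).
  doubled (with −9 where >9): 4 2 4 7 7 1 → sum 25
  kept as-is: 3 0 7 1 1 2 → sum 14
Total = 25 + 14 = 39.
Check digit = (10 − (39 mod 10)) mod 10 = 1.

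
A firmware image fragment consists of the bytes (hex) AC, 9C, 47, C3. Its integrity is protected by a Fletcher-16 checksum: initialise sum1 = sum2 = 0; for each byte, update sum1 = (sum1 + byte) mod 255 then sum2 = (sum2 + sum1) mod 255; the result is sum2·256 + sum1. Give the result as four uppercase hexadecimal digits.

Running sums (mod 255):
  after byte 0 (AC): sum1=172, sum2=172
  after byte 1 (9C): sum1=73, sum2=245
  after byte 2 (47): sum1=144, sum2=134
  after byte 3 (C3): sum1=84, sum2=218
Checksum = sum2·256 + sum1 = 218·256 + 84 = 55892 = 0xDA54.

DA54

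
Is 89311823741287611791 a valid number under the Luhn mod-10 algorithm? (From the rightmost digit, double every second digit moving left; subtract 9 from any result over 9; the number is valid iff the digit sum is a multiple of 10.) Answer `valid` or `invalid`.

valid

From the right, keep odd positions and double even positions (subtract 9 from any doubled value over 9):
  doubled (positions 2,4,...): 9 2 3 7 2 5 4 2 6 7 → sum 47
  kept (positions 1,3,...): 1 7 1 7 2 4 3 8 1 9 → sum 43
Total = 90.
90 mod 10 = 0, so the number is valid.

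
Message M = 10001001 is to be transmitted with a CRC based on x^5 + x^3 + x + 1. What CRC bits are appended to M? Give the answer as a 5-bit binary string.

Append 5 zeros: 1000100100000. Divide by 101011 (XOR where the leading bit is 1):
  pos 0: 100010 XOR 101011 = 001001
  pos 2: 100101 XOR 101011 = 001110
  pos 4: 111000 XOR 101011 = 010011
  pos 5: 100110 XOR 101011 = 001101
  pos 7: 110100 XOR 101011 = 011111
Remainder (last 5 bits) = 11111. This is the CRC / FCS.

11111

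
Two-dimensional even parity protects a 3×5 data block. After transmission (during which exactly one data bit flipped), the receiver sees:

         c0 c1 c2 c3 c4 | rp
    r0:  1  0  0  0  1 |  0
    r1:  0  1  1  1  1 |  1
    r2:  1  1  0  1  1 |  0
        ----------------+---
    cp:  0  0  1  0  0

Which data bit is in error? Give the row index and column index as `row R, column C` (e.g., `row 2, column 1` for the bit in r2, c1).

Recompute each row's even parity and compare to rp:
  r0: data parity 0, sent rp 0 → ok
  r1: data parity 0, sent rp 1 → mismatch
  r2: data parity 0, sent rp 0 → ok
Recompute each column's even parity and compare to cp:
  c0: data parity 0, sent cp 0 → ok
  c1: data parity 0, sent cp 0 → ok
  c2: data parity 1, sent cp 1 → ok
  c3: data parity 0, sent cp 0 → ok
  c4: data parity 1, sent cp 0 → mismatch
Exactly one row (r1) and one column (c4) fail → the flipped bit is at their intersection.

row 1, column 4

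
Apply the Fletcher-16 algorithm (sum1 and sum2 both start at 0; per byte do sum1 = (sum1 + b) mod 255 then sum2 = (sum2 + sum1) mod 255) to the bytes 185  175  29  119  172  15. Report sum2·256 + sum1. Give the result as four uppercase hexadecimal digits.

0CB9

Running sums (mod 255):
  after byte 0 (185): sum1=185, sum2=185
  after byte 1 (175): sum1=105, sum2=35
  after byte 2 (29): sum1=134, sum2=169
  after byte 3 (119): sum1=253, sum2=167
  after byte 4 (172): sum1=170, sum2=82
  after byte 5 (15): sum1=185, sum2=12
Checksum = sum2·256 + sum1 = 12·256 + 185 = 3257 = 0x0CB9.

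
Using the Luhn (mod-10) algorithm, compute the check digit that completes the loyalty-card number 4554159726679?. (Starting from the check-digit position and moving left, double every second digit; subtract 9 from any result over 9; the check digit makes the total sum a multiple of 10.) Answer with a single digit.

Partial digits right→left: 9 7 6 6 2 7 9 5 1 4 5 5 4
Double every second digit counting from the check-digit position (so the 1st, 3rd, 5th, ... of the partial from the right).
  doubled (with −9 where >9): 9 3 4 9 2 1 8 → sum 36
  kept as-is: 7 6 7 5 4 5 → sum 34
Total = 36 + 34 = 70.
Check digit = (10 − (70 mod 10)) mod 10 = 0.

0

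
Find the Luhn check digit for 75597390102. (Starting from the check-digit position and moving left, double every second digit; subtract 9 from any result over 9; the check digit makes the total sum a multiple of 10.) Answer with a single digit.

Partial digits right→left: 2 0 1 0 9 3 7 9 5 5 7
Double every second digit counting from the check-digit position (so the 1st, 3rd, 5th, ... of the partial from the right).
  doubled (with −9 where >9): 4 2 9 5 1 5 → sum 26
  kept as-is: 0 0 3 9 5 → sum 17
Total = 26 + 17 = 43.
Check digit = (10 − (43 mod 10)) mod 10 = 7.

7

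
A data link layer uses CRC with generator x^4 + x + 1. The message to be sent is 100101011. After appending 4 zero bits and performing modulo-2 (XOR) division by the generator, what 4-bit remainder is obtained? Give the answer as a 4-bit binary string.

1011

Append 4 zeros: 1001010110000. Divide by 10011 (XOR where the leading bit is 1):
  pos 0: 10010 XOR 10011 = 00001
  pos 4: 11011 XOR 10011 = 01000
  pos 5: 10000 XOR 10011 = 00011
  pos 8: 11000 XOR 10011 = 01011
Remainder (last 4 bits) = 1011. This is the CRC / FCS.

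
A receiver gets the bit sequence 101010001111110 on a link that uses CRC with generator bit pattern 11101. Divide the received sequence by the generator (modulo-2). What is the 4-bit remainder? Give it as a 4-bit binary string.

0100

Modulo-2 division of 101010001111110 by 11101:
  pos 0: 10101 XOR 11101 = 01000
  pos 1: 10000 XOR 11101 = 01101
  pos 2: 11010 XOR 11101 = 00111
  pos 4: 11101 XOR 11101 = 00000
  pos 9: 11111 XOR 11101 = 00010
Remainder = 0100 (nonzero — an error is detected).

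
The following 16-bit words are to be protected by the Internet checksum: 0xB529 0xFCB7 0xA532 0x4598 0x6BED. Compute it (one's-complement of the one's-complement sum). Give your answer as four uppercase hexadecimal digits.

One's-complement addition (fold any carry out of bit 15 back into bit 0):
  0xB529 + 0xFCB7 = 0x1B1E0 → wrap carry → 0xB1E1
  0xB1E1 + 0xA532 = 0x15713 → wrap carry → 0x5714
  0x5714 + 0x4598 = 0x09CAC
  0x9CAC + 0x6BED = 0x10899 → wrap carry → 0x089A
One's-complement sum = 0x089A.
Checksum = ~0x089A & 0xFFFF = 0xF765.

F765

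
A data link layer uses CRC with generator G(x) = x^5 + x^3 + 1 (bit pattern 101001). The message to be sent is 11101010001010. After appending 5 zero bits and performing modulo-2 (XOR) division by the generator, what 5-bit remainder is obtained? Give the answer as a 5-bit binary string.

11000

Append 5 zeros: 1110101000101000000. Divide by 101001 (XOR where the leading bit is 1):
  pos 0: 111010 XOR 101001 = 010011
  pos 1: 100111 XOR 101001 = 001110
  pos 3: 111000 XOR 101001 = 010001
  pos 4: 100010 XOR 101001 = 001011
  pos 6: 101110 XOR 101001 = 000111
  pos 9: 111100 XOR 101001 = 010101
  pos 10: 101010 XOR 101001 = 000011
Remainder (last 5 bits) = 11000. This is the CRC / FCS.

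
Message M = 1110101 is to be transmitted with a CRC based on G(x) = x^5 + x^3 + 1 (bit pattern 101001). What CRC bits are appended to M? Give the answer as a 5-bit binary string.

00101

Append 5 zeros: 111010100000. Divide by 101001 (XOR where the leading bit is 1):
  pos 0: 111010 XOR 101001 = 010011
  pos 1: 100111 XOR 101001 = 001110
  pos 3: 111000 XOR 101001 = 010001
  pos 4: 100010 XOR 101001 = 001011
  pos 6: 101100 XOR 101001 = 000101
Remainder (last 5 bits) = 00101. This is the CRC / FCS.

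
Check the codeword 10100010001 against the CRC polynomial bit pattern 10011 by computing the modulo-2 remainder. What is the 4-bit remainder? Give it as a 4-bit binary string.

0000

Modulo-2 division of 10100010001 by 10011:
  pos 0: 10100 XOR 10011 = 00111
  pos 2: 11101 XOR 10011 = 01110
  pos 3: 11100 XOR 10011 = 01111
  pos 4: 11110 XOR 10011 = 01101
  pos 5: 11010 XOR 10011 = 01001
  pos 6: 10011 XOR 10011 = 00000
Remainder = 0000 (zero — the frame passes the CRC check).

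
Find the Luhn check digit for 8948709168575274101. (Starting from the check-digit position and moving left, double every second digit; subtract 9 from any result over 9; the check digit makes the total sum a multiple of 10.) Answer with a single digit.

8

Partial digits right→left: 1 0 1 4 7 2 5 7 5 8 6 1 9 0 7 8 4 9 8
Double every second digit counting from the check-digit position (so the 1st, 3rd, 5th, ... of the partial from the right).
  doubled (with −9 where >9): 2 2 5 1 1 3 9 5 8 7 → sum 43
  kept as-is: 0 4 2 7 8 1 0 8 9 → sum 39
Total = 43 + 39 = 82.
Check digit = (10 − (82 mod 10)) mod 10 = 8.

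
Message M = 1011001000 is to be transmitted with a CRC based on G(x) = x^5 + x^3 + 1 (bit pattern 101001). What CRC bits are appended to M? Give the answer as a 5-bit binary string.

01000

Append 5 zeros: 101100100000000. Divide by 101001 (XOR where the leading bit is 1):
  pos 0: 101100 XOR 101001 = 000101
  pos 3: 101100 XOR 101001 = 000101
  pos 6: 101000 XOR 101001 = 000001
Remainder (last 5 bits) = 01000. This is the CRC / FCS.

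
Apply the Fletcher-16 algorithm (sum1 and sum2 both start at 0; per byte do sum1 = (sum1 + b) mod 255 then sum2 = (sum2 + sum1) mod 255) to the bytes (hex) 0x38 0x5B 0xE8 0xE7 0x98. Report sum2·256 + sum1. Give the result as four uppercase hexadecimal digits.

A9FC

Running sums (mod 255):
  after byte 0 (0x38): sum1=56, sum2=56
  after byte 1 (0x5B): sum1=147, sum2=203
  after byte 2 (0xE8): sum1=124, sum2=72
  after byte 3 (0xE7): sum1=100, sum2=172
  after byte 4 (0x98): sum1=252, sum2=169
Checksum = sum2·256 + sum1 = 169·256 + 252 = 43516 = 0xA9FC.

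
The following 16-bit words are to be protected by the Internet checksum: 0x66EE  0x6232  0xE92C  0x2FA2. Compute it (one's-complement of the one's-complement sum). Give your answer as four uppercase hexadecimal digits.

One's-complement addition (fold any carry out of bit 15 back into bit 0):
  0x66EE + 0x6232 = 0x0C920
  0xC920 + 0xE92C = 0x1B24C → wrap carry → 0xB24D
  0xB24D + 0x2FA2 = 0x0E1EF
One's-complement sum = 0xE1EF.
Checksum = ~0xE1EF & 0xFFFF = 0x1E10.

1E10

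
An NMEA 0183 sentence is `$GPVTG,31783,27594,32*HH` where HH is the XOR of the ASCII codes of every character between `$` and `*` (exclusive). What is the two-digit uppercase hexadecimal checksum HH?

XOR the ASCII codes of the payload characters:
  'G' = 0x47 → acc = 0x47
  'P' = 0x50 → acc = 0x17
  'V' = 0x56 → acc = 0x41
  'T' = 0x54 → acc = 0x15
  'G' = 0x47 → acc = 0x52
  ',' = 0x2C → acc = 0x7E
  '3' = 0x33 → acc = 0x4D
  '1' = 0x31 → acc = 0x7C
  '7' = 0x37 → acc = 0x4B
  '8' = 0x38 → acc = 0x73
  '3' = 0x33 → acc = 0x40
  ',' = 0x2C → acc = 0x6C
  '2' = 0x32 → acc = 0x5E
  '7' = 0x37 → acc = 0x69
  '5' = 0x35 → acc = 0x5C
  '9' = 0x39 → acc = 0x65
  '4' = 0x34 → acc = 0x51
  ',' = 0x2C → acc = 0x7D
  '3' = 0x33 → acc = 0x4E
  '2' = 0x32 → acc = 0x7C
Checksum = 0x7C.

7C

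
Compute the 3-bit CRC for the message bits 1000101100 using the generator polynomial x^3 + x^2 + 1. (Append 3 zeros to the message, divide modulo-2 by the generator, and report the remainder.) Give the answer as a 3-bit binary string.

Append 3 zeros: 1000101100000. Divide by 1101 (XOR where the leading bit is 1):
  pos 0: 1000 XOR 1101 = 0101
  pos 1: 1011 XOR 1101 = 0110
  pos 2: 1100 XOR 1101 = 0001
  pos 5: 1110 XOR 1101 = 0011
  pos 7: 1100 XOR 1101 = 0001
Remainder (last 3 bits) = 100. This is the CRC / FCS.

100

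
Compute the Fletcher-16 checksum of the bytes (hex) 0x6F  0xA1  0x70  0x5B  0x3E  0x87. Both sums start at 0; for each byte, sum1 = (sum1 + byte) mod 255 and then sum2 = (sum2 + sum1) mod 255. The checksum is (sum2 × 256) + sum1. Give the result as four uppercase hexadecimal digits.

9CA2

Running sums (mod 255):
  after byte 0 (0x6F): sum1=111, sum2=111
  after byte 1 (0xA1): sum1=17, sum2=128
  after byte 2 (0x70): sum1=129, sum2=2
  after byte 3 (0x5B): sum1=220, sum2=222
  after byte 4 (0x3E): sum1=27, sum2=249
  after byte 5 (0x87): sum1=162, sum2=156
Checksum = sum2·256 + sum1 = 156·256 + 162 = 40098 = 0x9CA2.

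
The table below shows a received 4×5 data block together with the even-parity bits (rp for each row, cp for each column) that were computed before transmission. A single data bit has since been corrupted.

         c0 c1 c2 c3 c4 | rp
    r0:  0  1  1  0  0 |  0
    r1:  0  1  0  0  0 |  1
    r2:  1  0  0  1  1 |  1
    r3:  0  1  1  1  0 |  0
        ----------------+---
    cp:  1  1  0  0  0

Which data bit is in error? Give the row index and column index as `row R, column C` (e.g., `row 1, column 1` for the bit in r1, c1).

Recompute each row's even parity and compare to rp:
  r0: data parity 0, sent rp 0 → ok
  r1: data parity 1, sent rp 1 → ok
  r2: data parity 1, sent rp 1 → ok
  r3: data parity 1, sent rp 0 → mismatch
Recompute each column's even parity and compare to cp:
  c0: data parity 1, sent cp 1 → ok
  c1: data parity 1, sent cp 1 → ok
  c2: data parity 0, sent cp 0 → ok
  c3: data parity 0, sent cp 0 → ok
  c4: data parity 1, sent cp 0 → mismatch
Exactly one row (r3) and one column (c4) fail → the flipped bit is at their intersection.

row 3, column 4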